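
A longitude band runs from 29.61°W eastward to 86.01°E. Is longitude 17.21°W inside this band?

Yes

Band width going east from -29.61° to +86.01°: ((86.01 − -29.61) mod 360) = 115.62°.
Offset of -17.21° east of the west edge: ((-17.21 − -29.61) mod 360) = 12.40°.
12.40° ≤ 115.62° ⇒ inside.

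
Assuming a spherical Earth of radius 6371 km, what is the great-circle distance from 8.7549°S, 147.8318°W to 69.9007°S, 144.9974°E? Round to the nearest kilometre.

Δλ = 144.9974 − -147.8318 = 292.8292°; wrapped into (−180°, 180°]: -67.1708°.
Δφ = -69.9007 − -8.7549 = -61.1458°.
a = sin²(Δφ/2) + cos φ₁ · cos φ₂ · sin²(Δλ/2) = 0.362642.
c = 2·atan2(√a, √(1−a)) = 1.29250 rad → d = 6371·c ≈ 8234.54 km.

8235 km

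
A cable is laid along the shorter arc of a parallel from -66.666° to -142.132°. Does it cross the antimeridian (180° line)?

Signed shortest Δλ = ((-142.132 − -66.666 + 180) mod 360) − 180 = -75.466°.
Going west by 75.466° from -66.666° reaches -142.132° without touching 180°.

No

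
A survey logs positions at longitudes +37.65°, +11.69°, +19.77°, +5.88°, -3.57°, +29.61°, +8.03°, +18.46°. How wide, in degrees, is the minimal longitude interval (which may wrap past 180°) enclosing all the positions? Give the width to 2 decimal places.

Sort the longitudes: -3.57°, +5.88°, +8.03°, +11.69°, +18.46°, +19.77°, +29.61°, +37.65°.
Eastward gaps between consecutive values (wrapping around): 9.45°, 2.15°, 3.66°, 6.77°, 1.31°, 9.84°, 8.04°, 318.78°.
Largest gap = 318.78° ⇒ minimal covering band is its complement: 360° − 318.78° = 41.22°.
Band runs from -3.57° eastward to +37.65°.

41.22°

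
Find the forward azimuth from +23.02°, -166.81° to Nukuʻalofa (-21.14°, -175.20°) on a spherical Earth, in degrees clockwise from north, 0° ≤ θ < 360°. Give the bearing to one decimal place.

Δλ = -175.20 − -166.81 = -8.39°.
θ = atan2( sin Δλ · cos φ₂ , cos φ₁ · sin φ₂ − sin φ₁ · cos φ₂ · cos Δλ )
  = atan2(-0.13609, -0.69276) = -168.886° → normalised to [0°, 360°): 191.114°.

191.1°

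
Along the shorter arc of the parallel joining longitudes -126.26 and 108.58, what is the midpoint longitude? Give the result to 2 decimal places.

+171.16°

Signed shortest Δλ from -126.26° to +108.58° is -125.16°.
Midpoint longitude = -126.26° + (-125.16°)/2 = -126.26° − 62.58° = -188.84°.
Normalise into (−180°, 180°]: +171.16°.
(The naïve average (-126.26 + +108.58)/2 = -8.84° is on the wrong side of the globe.)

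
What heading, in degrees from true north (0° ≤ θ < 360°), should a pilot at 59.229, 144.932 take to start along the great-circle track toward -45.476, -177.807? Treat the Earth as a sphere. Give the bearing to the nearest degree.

Δλ = -177.807 − 144.932 = -322.739°; wrapped into (−180°, 180°]: 37.261°.
θ = atan2( sin Δλ · cos φ₂ , cos φ₁ · sin φ₂ − sin φ₁ · cos φ₂ · cos Δλ )
  = atan2(0.42454, -0.84427) = 153.304° → normalised to [0°, 360°): 153.304°.

153°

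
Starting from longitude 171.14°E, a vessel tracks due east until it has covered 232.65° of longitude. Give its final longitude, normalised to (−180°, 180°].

Start at +171.14°; shift +232.65° → +403.79°.
+403.79° lies outside (−180°, 180°]; subtract 360° → +43.79°.

43.79°E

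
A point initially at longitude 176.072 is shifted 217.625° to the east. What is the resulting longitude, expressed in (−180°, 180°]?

Start at +176.072°; shift +217.625° → +393.697°.
+393.697° lies outside (−180°, 180°]; subtract 360° → +33.697°.

+33.697°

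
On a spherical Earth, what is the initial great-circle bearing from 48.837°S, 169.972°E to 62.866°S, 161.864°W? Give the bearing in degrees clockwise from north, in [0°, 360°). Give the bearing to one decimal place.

Δλ = -161.864 − 169.972 = -331.836°; wrapped into (−180°, 180°]: 28.164°.
θ = atan2( sin Δλ · cos φ₂ , cos φ₁ · sin φ₂ − sin φ₁ · cos φ₂ · cos Δλ )
  = atan2(0.21527, -0.28307) = 142.748° → normalised to [0°, 360°): 142.748°.

142.7°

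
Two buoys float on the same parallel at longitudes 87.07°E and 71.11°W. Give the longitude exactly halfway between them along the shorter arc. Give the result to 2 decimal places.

7.98°E

Signed shortest Δλ from +87.07° to -71.11° is -158.18°.
Midpoint longitude = +87.07° + (-158.18°)/2 = +87.07° − 79.09° = +7.98°.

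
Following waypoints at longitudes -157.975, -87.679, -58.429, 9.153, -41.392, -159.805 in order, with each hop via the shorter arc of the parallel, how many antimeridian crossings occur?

0

Leg 1: -157.975° → -87.679°, shortest Δλ = 70.296° (east) — does not cross 180°.
Leg 2: -87.679° → -58.429°, shortest Δλ = 29.25° (east) — does not cross 180°.
Leg 3: -58.429° → +9.153°, shortest Δλ = 67.582° (east) — does not cross 180°.
Leg 4: +9.153° → -41.392°, shortest Δλ = -50.545° (west) — does not cross 180°.
Leg 5: -41.392° → -159.805°, shortest Δλ = -118.413° (west) — does not cross 180°.
Total crossings: 0.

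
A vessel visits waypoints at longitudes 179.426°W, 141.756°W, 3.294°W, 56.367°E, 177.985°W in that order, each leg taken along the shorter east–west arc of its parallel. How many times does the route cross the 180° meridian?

1

Leg 1: -179.426° → -141.756°, shortest Δλ = 37.67° (east) — does not cross 180°.
Leg 2: -141.756° → -3.294°, shortest Δλ = 138.462° (east) — does not cross 180°.
Leg 3: -3.294° → +56.367°, shortest Δλ = 59.661° (east) — does not cross 180°.
Leg 4: +56.367° → -177.985°, shortest Δλ = 125.648° (east) — crosses 180°.
Total crossings: 1.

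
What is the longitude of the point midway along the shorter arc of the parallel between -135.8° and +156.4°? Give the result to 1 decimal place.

Signed shortest Δλ from -135.8° to +156.4° is -67.8°.
Midpoint longitude = -135.8° + (-67.8°)/2 = -135.8° − 33.9° = -169.7°.
(The naïve average (-135.8 + +156.4)/2 = 10.3° is on the wrong side of the globe.)

-169.7°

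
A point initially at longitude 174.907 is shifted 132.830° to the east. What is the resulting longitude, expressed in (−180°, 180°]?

-52.263°

Start at +174.907°; shift +132.830° → +307.737°.
+307.737° lies outside (−180°, 180°]; subtract 360° → -52.263°.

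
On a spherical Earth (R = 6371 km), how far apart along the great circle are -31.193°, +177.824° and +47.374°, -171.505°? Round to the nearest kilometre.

Δλ = -171.505 − 177.824 = -349.329°; wrapped into (−180°, 180°]: 10.671°.
Δφ = 47.374 − -31.193 = 78.567°.
a = sin²(Δφ/2) + cos φ₁ · cos φ₂ · sin²(Δλ/2) = 0.405898.
c = 2·atan2(√a, √(1−a)) = 1.38146 rad → d = 6371·c ≈ 8801.30 km.

8801 km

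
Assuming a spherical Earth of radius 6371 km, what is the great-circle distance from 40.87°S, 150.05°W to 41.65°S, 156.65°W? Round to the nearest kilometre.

Δλ = -156.65 − -150.05 = -6.60°.
Δφ = -41.65 − -40.87 = -0.78°.
a = sin²(Δφ/2) + cos φ₁ · cos φ₂ · sin²(Δλ/2) = 0.001919.
c = 2·atan2(√a, √(1−a)) = 0.08763 rad → d = 6371·c ≈ 558.31 km.

558 km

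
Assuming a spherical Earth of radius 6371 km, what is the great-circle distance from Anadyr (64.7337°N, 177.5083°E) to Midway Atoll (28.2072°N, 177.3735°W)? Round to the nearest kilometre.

4078 km

Δλ = -177.3735 − 177.5083 = -354.8818°; wrapped into (−180°, 180°]: 5.1182°.
Δφ = 28.2072 − 64.7337 = -36.5265°.
a = sin²(Δφ/2) + cos φ₁ · cos φ₂ · sin²(Δλ/2) = 0.098959.
c = 2·atan2(√a, √(1−a)) = 0.64002 rad → d = 6371·c ≈ 4077.59 km.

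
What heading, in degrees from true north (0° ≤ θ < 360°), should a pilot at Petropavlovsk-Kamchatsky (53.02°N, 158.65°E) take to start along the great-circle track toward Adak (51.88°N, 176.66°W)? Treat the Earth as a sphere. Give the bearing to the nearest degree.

Δλ = -176.66 − 158.65 = -335.31°; wrapped into (−180°, 180°]: 24.69°.
θ = atan2( sin Δλ · cos φ₂ , cos φ₁ · sin φ₂ − sin φ₁ · cos φ₂ · cos Δλ )
  = atan2(0.25786, 0.02519) = 84.421° → normalised to [0°, 360°): 84.421°.

84°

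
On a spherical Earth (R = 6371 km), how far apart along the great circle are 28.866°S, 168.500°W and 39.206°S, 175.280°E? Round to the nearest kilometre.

Δλ = 175.280 − -168.500 = 343.780°; wrapped into (−180°, 180°]: -16.220°.
Δφ = -39.206 − -28.866 = -10.340°.
a = sin²(Δφ/2) + cos φ₁ · cos φ₂ · sin²(Δλ/2) = 0.021625.
c = 2·atan2(√a, √(1−a)) = 0.29518 rad → d = 6371·c ≈ 1880.61 km.

1881 km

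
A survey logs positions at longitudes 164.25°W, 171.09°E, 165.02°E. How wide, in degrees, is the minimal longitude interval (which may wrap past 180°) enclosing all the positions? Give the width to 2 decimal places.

30.73°

Sort the longitudes: -164.25°, +165.02°, +171.09°.
Eastward gaps between consecutive values (wrapping around): 329.27°, 6.07°, 24.66°.
Largest gap = 329.27° ⇒ minimal covering band is its complement: 360° − 329.27° = 30.73°.
Band runs from +165.02° eastward to -164.25°, crossing the antimeridian.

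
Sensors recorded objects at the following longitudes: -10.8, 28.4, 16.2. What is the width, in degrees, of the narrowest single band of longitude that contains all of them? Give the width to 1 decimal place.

39.2°

Sort the longitudes: -10.8°, +16.2°, +28.4°.
Eastward gaps between consecutive values (wrapping around): 27.0°, 12.2°, 320.8°.
Largest gap = 320.8° ⇒ minimal covering band is its complement: 360° − 320.8° = 39.2°.
Band runs from -10.8° eastward to +28.4°.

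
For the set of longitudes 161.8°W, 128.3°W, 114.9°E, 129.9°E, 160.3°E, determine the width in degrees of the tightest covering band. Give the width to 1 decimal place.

Sort the longitudes: -161.8°, -128.3°, +114.9°, +129.9°, +160.3°.
Eastward gaps between consecutive values (wrapping around): 33.5°, 243.2°, 15.0°, 30.4°, 37.9°.
Largest gap = 243.2° ⇒ minimal covering band is its complement: 360° − 243.2° = 116.8°.
Band runs from +114.9° eastward to -128.3°, crossing the antimeridian.

116.8°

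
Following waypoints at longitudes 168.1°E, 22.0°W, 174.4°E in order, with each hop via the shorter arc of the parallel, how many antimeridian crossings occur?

Leg 1: +168.1° → -22.0°, shortest Δλ = 169.9° (east) — crosses 180°.
Leg 2: -22.0° → +174.4°, shortest Δλ = -163.6° (west) — crosses 180°.
Total crossings: 2.

2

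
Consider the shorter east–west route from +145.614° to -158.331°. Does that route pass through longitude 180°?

Naïve |-158.331 − 145.614| = 303.945° > 180°, so the shorter arc goes the other way round — across 180°.
Signed shortest Δλ = ((-158.331 − 145.614 + 180) mod 360) − 180 = 56.055°.
Going east by 56.055° from +145.614° passes through 180° before reaching -158.331°.

Yes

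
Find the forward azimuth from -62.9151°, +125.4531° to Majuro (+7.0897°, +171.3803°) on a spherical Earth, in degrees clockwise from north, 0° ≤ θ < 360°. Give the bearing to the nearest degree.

Δλ = 171.3803 − 125.4531 = 45.9272°.
θ = atan2( sin Δλ · cos φ₂ , cos φ₁ · sin φ₂ − sin φ₁ · cos φ₂ · cos Δλ )
  = atan2(0.71296, 0.67075) = 46.747° → normalised to [0°, 360°): 46.747°.

47°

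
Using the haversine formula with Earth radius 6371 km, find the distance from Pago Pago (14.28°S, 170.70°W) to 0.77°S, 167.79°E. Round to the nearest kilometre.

Δλ = 167.79 − -170.70 = 338.49°; wrapped into (−180°, 180°]: -21.51°.
Δφ = -0.77 − -14.28 = 13.51°.
a = sin²(Δφ/2) + cos φ₁ · cos φ₂ · sin²(Δλ/2) = 0.047580.
c = 2·atan2(√a, √(1−a)) = 0.43979 rad → d = 6371·c ≈ 2801.91 km.

2802 km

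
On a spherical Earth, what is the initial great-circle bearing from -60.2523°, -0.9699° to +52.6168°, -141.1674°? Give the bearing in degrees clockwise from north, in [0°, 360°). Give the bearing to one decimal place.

Δλ = -141.1674 − -0.9699 = -140.1975°.
θ = atan2( sin Δλ · cos φ₂ , cos φ₁ · sin φ₂ − sin φ₁ · cos φ₂ · cos Δλ )
  = atan2(-0.38866, -0.01071) = -91.579° → normalised to [0°, 360°): 268.421°.

268.4°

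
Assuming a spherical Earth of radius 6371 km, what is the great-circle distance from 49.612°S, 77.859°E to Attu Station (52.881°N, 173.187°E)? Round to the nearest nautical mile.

7809 nmi

Δλ = 173.187 − 77.859 = 95.328°.
Δφ = 52.881 − -49.612 = 102.493°.
a = sin²(Δφ/2) + cos φ₁ · cos φ₂ · sin²(Δλ/2) = 0.821828.
c = 2·atan2(√a, √(1−a)) = 2.27006 rad → d = 6371·c ≈ 14462.57 km ≈ 7809.16 nmi.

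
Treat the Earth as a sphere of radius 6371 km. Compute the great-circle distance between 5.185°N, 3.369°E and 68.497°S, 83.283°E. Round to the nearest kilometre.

Δλ = 83.283 − 3.369 = 79.914°.
Δφ = -68.497 − 5.185 = -73.682°.
a = sin²(Δφ/2) + cos φ₁ · cos φ₂ · sin²(Δλ/2) = 0.510076.
c = 2·atan2(√a, √(1−a)) = 1.59095 rad → d = 6371·c ≈ 10135.94 km.

10136 km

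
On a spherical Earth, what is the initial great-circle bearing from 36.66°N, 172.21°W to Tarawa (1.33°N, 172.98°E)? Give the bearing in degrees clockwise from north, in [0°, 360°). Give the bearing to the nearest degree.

Δλ = 172.98 − -172.21 = 345.19°; wrapped into (−180°, 180°]: -14.81°.
θ = atan2( sin Δλ · cos φ₂ , cos φ₁ · sin φ₂ − sin φ₁ · cos φ₂ · cos Δλ )
  = atan2(-0.25555, -0.55845) = -155.411° → normalised to [0°, 360°): 204.589°.

205°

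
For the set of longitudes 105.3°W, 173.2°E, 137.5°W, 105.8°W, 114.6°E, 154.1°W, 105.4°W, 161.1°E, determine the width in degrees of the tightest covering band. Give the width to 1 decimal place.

140.1°

Sort the longitudes: -154.1°, -137.5°, -105.8°, -105.4°, -105.3°, +114.6°, +161.1°, +173.2°.
Eastward gaps between consecutive values (wrapping around): 16.6°, 31.7°, 0.4°, 0.1°, 219.9°, 46.5°, 12.1°, 32.7°.
Largest gap = 219.9° ⇒ minimal covering band is its complement: 360° − 219.9° = 140.1°.
Band runs from +114.6° eastward to -105.3°, crossing the antimeridian.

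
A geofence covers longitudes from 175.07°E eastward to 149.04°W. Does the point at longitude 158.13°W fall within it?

Band width going east from +175.07° to -149.04°: ((-149.04 − 175.07) mod 360) = 35.89°.
Offset of -158.13° east of the west edge: ((-158.13 − 175.07) mod 360) = 26.80°.
26.80° ≤ 35.89° ⇒ inside.

Yes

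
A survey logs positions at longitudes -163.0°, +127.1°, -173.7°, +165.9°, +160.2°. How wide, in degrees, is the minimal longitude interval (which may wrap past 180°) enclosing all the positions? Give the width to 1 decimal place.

Sort the longitudes: -173.7°, -163.0°, +127.1°, +160.2°, +165.9°.
Eastward gaps between consecutive values (wrapping around): 10.7°, 290.1°, 33.1°, 5.7°, 20.4°.
Largest gap = 290.1° ⇒ minimal covering band is its complement: 360° − 290.1° = 69.9°.
Band runs from +127.1° eastward to -163.0°, crossing the antimeridian.

69.9°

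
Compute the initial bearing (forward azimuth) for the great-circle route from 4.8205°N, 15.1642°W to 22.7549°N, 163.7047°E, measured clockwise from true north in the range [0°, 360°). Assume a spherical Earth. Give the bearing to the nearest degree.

Δλ = 163.7047 − -15.1642 = 178.8689°.
θ = atan2( sin Δλ · cos φ₂ , cos φ₁ · sin φ₂ − sin φ₁ · cos φ₂ · cos Δλ )
  = atan2(0.01820, 0.46290) = 2.252° → normalised to [0°, 360°): 2.252°.

2°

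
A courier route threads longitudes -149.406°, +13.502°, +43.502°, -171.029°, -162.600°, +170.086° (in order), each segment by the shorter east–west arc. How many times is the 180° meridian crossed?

Leg 1: -149.406° → +13.502°, shortest Δλ = 162.908° (east) — does not cross 180°.
Leg 2: +13.502° → +43.502°, shortest Δλ = 30.0° (east) — does not cross 180°.
Leg 3: +43.502° → -171.029°, shortest Δλ = 145.469° (east) — crosses 180°.
Leg 4: -171.029° → -162.600°, shortest Δλ = 8.429° (east) — does not cross 180°.
Leg 5: -162.600° → +170.086°, shortest Δλ = -27.314° (west) — crosses 180°.
Total crossings: 2.

2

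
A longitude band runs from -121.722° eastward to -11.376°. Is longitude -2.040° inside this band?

Band width going east from -121.722° to -11.376°: ((-11.376 − -121.722) mod 360) = 110.346°.
Offset of -2.040° east of the west edge: ((-2.040 − -121.722) mod 360) = 119.682°.
119.682° > 110.346° ⇒ outside.

No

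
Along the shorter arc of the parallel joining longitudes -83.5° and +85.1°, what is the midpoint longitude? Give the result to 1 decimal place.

+0.8°

Signed shortest Δλ from -83.5° to +85.1° is +168.6°.
Midpoint longitude = -83.5° + (+168.6°)/2 = -83.5° + 84.3° = +0.8°.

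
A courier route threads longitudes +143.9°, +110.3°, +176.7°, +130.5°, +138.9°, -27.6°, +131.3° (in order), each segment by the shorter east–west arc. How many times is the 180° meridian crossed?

0

Leg 1: +143.9° → +110.3°, shortest Δλ = -33.6° (west) — does not cross 180°.
Leg 2: +110.3° → +176.7°, shortest Δλ = 66.4° (east) — does not cross 180°.
Leg 3: +176.7° → +130.5°, shortest Δλ = -46.2° (west) — does not cross 180°.
Leg 4: +130.5° → +138.9°, shortest Δλ = 8.4° (east) — does not cross 180°.
Leg 5: +138.9° → -27.6°, shortest Δλ = -166.5° (west) — does not cross 180°.
Leg 6: -27.6° → +131.3°, shortest Δλ = 158.9° (east) — does not cross 180°.
Total crossings: 0.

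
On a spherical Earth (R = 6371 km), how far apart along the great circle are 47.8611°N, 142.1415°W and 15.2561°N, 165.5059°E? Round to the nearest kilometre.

Δλ = 165.5059 − -142.1415 = 307.6474°; wrapped into (−180°, 180°]: -52.3526°.
Δφ = 15.2561 − 47.8611 = -32.6050°.
a = sin²(Δφ/2) + cos φ₁ · cos φ₂ · sin²(Δλ/2) = 0.204759.
c = 2·atan2(√a, √(1−a)) = 0.93914 rad → d = 6371·c ≈ 5983.26 km.

5983 km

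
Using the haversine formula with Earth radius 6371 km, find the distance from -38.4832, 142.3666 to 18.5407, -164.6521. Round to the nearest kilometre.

Δλ = -164.6521 − 142.3666 = -307.0187°; wrapped into (−180°, 180°]: 52.9813°.
Δφ = 18.5407 − -38.4832 = 57.0239°.
a = sin²(Δφ/2) + cos φ₁ · cos φ₂ · sin²(Δλ/2) = 0.375518.
c = 2·atan2(√a, √(1−a)) = 1.31919 rad → d = 6371·c ≈ 8404.53 km.

8405 km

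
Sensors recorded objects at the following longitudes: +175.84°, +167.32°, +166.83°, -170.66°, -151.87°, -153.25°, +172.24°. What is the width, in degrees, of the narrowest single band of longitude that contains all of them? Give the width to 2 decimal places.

41.30°

Sort the longitudes: -170.66°, -153.25°, -151.87°, +166.83°, +167.32°, +172.24°, +175.84°.
Eastward gaps between consecutive values (wrapping around): 17.41°, 1.38°, 318.70°, 0.49°, 4.92°, 3.60°, 13.50°.
Largest gap = 318.70° ⇒ minimal covering band is its complement: 360° − 318.70° = 41.30°.
Band runs from +166.83° eastward to -151.87°, crossing the antimeridian.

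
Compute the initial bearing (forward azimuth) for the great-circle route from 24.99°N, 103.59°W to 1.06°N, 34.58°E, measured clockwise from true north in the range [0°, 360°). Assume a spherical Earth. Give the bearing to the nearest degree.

Δλ = 34.58 − -103.59 = 138.17°.
θ = atan2( sin Δλ · cos φ₂ , cos φ₁ · sin φ₂ − sin φ₁ · cos φ₂ · cos Δλ )
  = atan2(0.66681, 0.33150) = 63.566° → normalised to [0°, 360°): 63.566°.

64°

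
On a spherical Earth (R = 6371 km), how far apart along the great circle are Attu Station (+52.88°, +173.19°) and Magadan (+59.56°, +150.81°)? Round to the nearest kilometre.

1560 km

Δλ = 150.81 − 173.19 = -22.38°.
Δφ = 59.56 − 52.88 = 6.68°.
a = sin²(Δφ/2) + cos φ₁ · cos φ₂ · sin²(Δλ/2) = 0.014909.
c = 2·atan2(√a, √(1−a)) = 0.24482 rad → d = 6371·c ≈ 1559.72 km.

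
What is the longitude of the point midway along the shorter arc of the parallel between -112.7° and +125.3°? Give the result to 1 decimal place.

Signed shortest Δλ from -112.7° to +125.3° is -122.0°.
Midpoint longitude = -112.7° + (-122.0°)/2 = -112.7° − 61.0° = -173.7°.
(The naïve average (-112.7 + +125.3)/2 = 6.3° is on the wrong side of the globe.)

-173.7°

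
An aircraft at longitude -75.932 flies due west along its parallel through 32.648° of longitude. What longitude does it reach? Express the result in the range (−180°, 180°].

-108.580°

Start at -75.932°; shift −32.648° → -108.580°.
-108.580° already lies in (−180°, 180°].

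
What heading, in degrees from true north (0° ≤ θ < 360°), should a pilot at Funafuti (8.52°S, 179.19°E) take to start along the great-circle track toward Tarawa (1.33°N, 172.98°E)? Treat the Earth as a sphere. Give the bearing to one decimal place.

327.6°

Δλ = 172.98 − 179.19 = -6.21°.
θ = atan2( sin Δλ · cos φ₂ , cos φ₁ · sin φ₂ − sin φ₁ · cos φ₂ · cos Δλ )
  = atan2(-0.10814, 0.17020) = -32.432° → normalised to [0°, 360°): 327.568°.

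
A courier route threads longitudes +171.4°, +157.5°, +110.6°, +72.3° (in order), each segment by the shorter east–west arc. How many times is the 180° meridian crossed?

0

Leg 1: +171.4° → +157.5°, shortest Δλ = -13.9° (west) — does not cross 180°.
Leg 2: +157.5° → +110.6°, shortest Δλ = -46.9° (west) — does not cross 180°.
Leg 3: +110.6° → +72.3°, shortest Δλ = -38.3° (west) — does not cross 180°.
Total crossings: 0.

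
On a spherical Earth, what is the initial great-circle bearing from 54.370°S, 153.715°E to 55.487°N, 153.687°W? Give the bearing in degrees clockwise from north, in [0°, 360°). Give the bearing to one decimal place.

30.6°

Δλ = -153.687 − 153.715 = -307.402°; wrapped into (−180°, 180°]: 52.598°.
θ = atan2( sin Δλ · cos φ₂ , cos φ₁ · sin φ₂ − sin φ₁ · cos φ₂ · cos Δλ )
  = atan2(0.45010, 0.75974) = 30.644° → normalised to [0°, 360°): 30.644°.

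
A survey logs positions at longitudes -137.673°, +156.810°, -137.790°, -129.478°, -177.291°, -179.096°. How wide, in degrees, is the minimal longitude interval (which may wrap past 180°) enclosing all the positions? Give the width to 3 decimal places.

73.712°

Sort the longitudes: -179.096°, -177.291°, -137.790°, -137.673°, -129.478°, +156.810°.
Eastward gaps between consecutive values (wrapping around): 1.805°, 39.501°, 0.117°, 8.195°, 286.288°, 24.094°.
Largest gap = 286.288° ⇒ minimal covering band is its complement: 360° − 286.288° = 73.712°.
Band runs from +156.810° eastward to -129.478°, crossing the antimeridian.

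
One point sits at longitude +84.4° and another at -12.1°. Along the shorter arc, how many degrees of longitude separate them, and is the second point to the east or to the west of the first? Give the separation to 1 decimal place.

96.5° west

Raw difference: -12.1 − 84.4 = -96.5°.
Normalise into (−180°, 180°]: -96.5° stays -96.5°.
Negative ⇒ the second point lies to the west; separation 96.5°.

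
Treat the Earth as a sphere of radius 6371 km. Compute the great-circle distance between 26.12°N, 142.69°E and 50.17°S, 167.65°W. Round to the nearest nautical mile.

5286 nmi

Δλ = -167.65 − 142.69 = -310.34°; wrapped into (−180°, 180°]: 49.66°.
Δφ = -50.17 − 26.12 = -76.29°.
a = sin²(Δφ/2) + cos φ₁ · cos φ₂ · sin²(Δλ/2) = 0.482908.
c = 2·atan2(√a, √(1−a)) = 1.53661 rad → d = 6371·c ≈ 9789.72 km ≈ 5286.03 nmi.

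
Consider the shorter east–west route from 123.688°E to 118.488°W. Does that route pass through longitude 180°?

Naïve |-118.488 − 123.688| = 242.176° > 180°, so the shorter arc goes the other way round — across 180°.
Signed shortest Δλ = ((-118.488 − 123.688 + 180) mod 360) − 180 = 117.824°.
Going east by 117.824° from +123.688° passes through 180° before reaching -118.488°.

Yes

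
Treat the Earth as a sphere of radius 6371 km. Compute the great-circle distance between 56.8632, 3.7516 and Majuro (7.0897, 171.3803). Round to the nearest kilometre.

12815 km

Δλ = 171.3803 − 3.7516 = 167.6287°.
Δφ = 7.0897 − 56.8632 = -49.7735°.
a = sin²(Δφ/2) + cos φ₁ · cos φ₂ · sin²(Δλ/2) = 0.713257.
c = 2·atan2(√a, √(1−a)) = 2.01143 rad → d = 6371·c ≈ 12814.83 km.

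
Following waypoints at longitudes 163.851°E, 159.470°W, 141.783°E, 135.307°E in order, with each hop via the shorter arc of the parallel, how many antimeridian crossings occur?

Leg 1: +163.851° → -159.470°, shortest Δλ = 36.679° (east) — crosses 180°.
Leg 2: -159.470° → +141.783°, shortest Δλ = -58.747° (west) — crosses 180°.
Leg 3: +141.783° → +135.307°, shortest Δλ = -6.476° (west) — does not cross 180°.
Total crossings: 2.

2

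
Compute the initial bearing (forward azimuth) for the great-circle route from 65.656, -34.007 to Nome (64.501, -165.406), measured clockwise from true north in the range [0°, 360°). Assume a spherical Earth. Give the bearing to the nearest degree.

333°

Δλ = -165.406 − -34.007 = -131.399°.
θ = atan2( sin Δλ · cos φ₂ , cos φ₁ · sin φ₂ − sin φ₁ · cos φ₂ · cos Δλ )
  = atan2(-0.32292, 0.63144) = -27.086° → normalised to [0°, 360°): 332.914°.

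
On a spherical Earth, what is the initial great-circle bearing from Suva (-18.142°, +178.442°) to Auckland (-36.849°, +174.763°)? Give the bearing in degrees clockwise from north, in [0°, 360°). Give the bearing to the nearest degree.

Δλ = 174.763 − 178.442 = -3.679°.
θ = atan2( sin Δλ · cos φ₂ , cos φ₁ · sin φ₂ − sin φ₁ · cos φ₂ · cos Δλ )
  = atan2(-0.05135, -0.32124) = -170.919° → normalised to [0°, 360°): 189.081°.

189°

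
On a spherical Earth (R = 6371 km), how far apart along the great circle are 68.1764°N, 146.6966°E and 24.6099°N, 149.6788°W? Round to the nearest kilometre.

Δλ = -149.6788 − 146.6966 = -296.3754°; wrapped into (−180°, 180°]: 63.6246°.
Δφ = 24.6099 − 68.1764 = -43.5665°.
a = sin²(Δφ/2) + cos φ₁ · cos φ₂ · sin²(Δλ/2) = 0.231629.
c = 2·atan2(√a, √(1−a)) = 1.00423 rad → d = 6371·c ≈ 6397.92 km.

6398 km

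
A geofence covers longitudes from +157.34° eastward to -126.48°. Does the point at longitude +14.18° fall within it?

No

Band width going east from +157.34° to -126.48°: ((-126.48 − 157.34) mod 360) = 76.18°.
Offset of +14.18° east of the west edge: ((14.18 − 157.34) mod 360) = 216.84°.
216.84° > 76.18° ⇒ outside.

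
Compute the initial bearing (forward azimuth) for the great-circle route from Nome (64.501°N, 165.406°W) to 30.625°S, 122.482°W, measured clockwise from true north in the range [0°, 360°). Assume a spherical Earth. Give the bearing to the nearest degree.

Δλ = -122.482 − -165.406 = 42.924°.
θ = atan2( sin Δλ · cos φ₂ , cos φ₁ · sin φ₂ − sin φ₁ · cos φ₂ · cos Δλ )
  = atan2(0.58604, -0.78805) = 143.363° → normalised to [0°, 360°): 143.363°.

143°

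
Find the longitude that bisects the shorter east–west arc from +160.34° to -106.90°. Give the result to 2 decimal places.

Signed shortest Δλ from +160.34° to -106.90° is +92.76°.
Midpoint longitude = +160.34° + (+92.76°)/2 = +160.34° + 46.38° = +206.72°.
Normalise into (−180°, 180°]: -153.28°.
(The naïve average (+160.34 + -106.90)/2 = 26.72° is on the wrong side of the globe.)

-153.28°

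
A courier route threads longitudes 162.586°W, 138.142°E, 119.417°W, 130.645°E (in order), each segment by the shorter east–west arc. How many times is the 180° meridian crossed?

Leg 1: -162.586° → +138.142°, shortest Δλ = -59.272° (west) — crosses 180°.
Leg 2: +138.142° → -119.417°, shortest Δλ = 102.441° (east) — crosses 180°.
Leg 3: -119.417° → +130.645°, shortest Δλ = -109.938° (west) — crosses 180°.
Total crossings: 3.

3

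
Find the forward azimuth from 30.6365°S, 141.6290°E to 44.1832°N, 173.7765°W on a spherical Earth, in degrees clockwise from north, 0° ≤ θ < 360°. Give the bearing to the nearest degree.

Δλ = -173.7765 − 141.6290 = -315.4055°; wrapped into (−180°, 180°]: 44.5945°.
θ = atan2( sin Δλ · cos φ₂ , cos φ₁ · sin φ₂ − sin φ₁ · cos φ₂ · cos Δλ )
  = atan2(0.50348, 0.85990) = 30.349° → normalised to [0°, 360°): 30.349°.

30°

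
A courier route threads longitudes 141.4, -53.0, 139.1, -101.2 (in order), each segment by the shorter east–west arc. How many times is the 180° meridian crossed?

3

Leg 1: +141.4° → -53.0°, shortest Δλ = 165.6° (east) — crosses 180°.
Leg 2: -53.0° → +139.1°, shortest Δλ = -167.9° (west) — crosses 180°.
Leg 3: +139.1° → -101.2°, shortest Δλ = 119.7° (east) — crosses 180°.
Total crossings: 3.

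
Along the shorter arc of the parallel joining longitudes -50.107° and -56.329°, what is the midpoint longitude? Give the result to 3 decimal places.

-53.218°

Signed shortest Δλ from -50.107° to -56.329° is -6.222°.
Midpoint longitude = -50.107° + (-6.222°)/2 = -50.107° − 3.111° = -53.218°.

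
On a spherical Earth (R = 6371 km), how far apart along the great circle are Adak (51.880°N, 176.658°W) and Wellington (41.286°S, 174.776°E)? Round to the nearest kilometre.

Δλ = 174.776 − -176.658 = 351.434°; wrapped into (−180°, 180°]: -8.566°.
Δφ = -41.286 − 51.880 = -93.166°.
a = sin²(Δφ/2) + cos φ₁ · cos φ₂ · sin²(Δλ/2) = 0.530202.
c = 2·atan2(√a, √(1−a)) = 1.63124 rad → d = 6371·c ≈ 10392.61 km.

10393 km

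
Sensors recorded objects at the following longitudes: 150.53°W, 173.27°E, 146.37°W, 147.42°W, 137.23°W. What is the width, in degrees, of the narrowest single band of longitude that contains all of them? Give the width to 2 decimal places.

49.50°

Sort the longitudes: -150.53°, -147.42°, -146.37°, -137.23°, +173.27°.
Eastward gaps between consecutive values (wrapping around): 3.11°, 1.05°, 9.14°, 310.50°, 36.20°.
Largest gap = 310.50° ⇒ minimal covering band is its complement: 360° − 310.50° = 49.50°.
Band runs from +173.27° eastward to -137.23°, crossing the antimeridian.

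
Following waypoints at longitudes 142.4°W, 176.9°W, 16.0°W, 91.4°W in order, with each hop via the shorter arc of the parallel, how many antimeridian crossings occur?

Leg 1: -142.4° → -176.9°, shortest Δλ = -34.5° (west) — does not cross 180°.
Leg 2: -176.9° → -16.0°, shortest Δλ = 160.9° (east) — does not cross 180°.
Leg 3: -16.0° → -91.4°, shortest Δλ = -75.4° (west) — does not cross 180°.
Total crossings: 0.

0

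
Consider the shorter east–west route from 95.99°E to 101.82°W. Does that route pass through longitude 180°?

Naïve |-101.82 − 95.99| = 197.81° > 180°, so the shorter arc goes the other way round — across 180°.
Signed shortest Δλ = ((-101.82 − 95.99 + 180) mod 360) − 180 = 162.19°.
Going east by 162.19° from +95.99° passes through 180° before reaching -101.82°.

Yes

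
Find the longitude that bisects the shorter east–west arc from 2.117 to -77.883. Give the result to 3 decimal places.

Signed shortest Δλ from +2.117° to -77.883° is -80.000°.
Midpoint longitude = +2.117° + (-80.000°)/2 = +2.117° − 40.000° = -37.883°.

-37.883°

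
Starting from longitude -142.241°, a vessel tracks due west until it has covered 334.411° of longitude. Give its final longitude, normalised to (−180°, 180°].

Start at -142.241°; shift −334.411° → -476.652°.
-476.652° lies outside (−180°, 180°]; add 360° → -116.652°.

-116.652°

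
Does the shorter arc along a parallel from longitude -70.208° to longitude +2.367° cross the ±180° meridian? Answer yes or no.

No

Signed shortest Δλ = ((2.367 − -70.208 + 180) mod 360) − 180 = 72.575°.
Going east by 72.575° from -70.208° reaches +2.367° without touching 180°.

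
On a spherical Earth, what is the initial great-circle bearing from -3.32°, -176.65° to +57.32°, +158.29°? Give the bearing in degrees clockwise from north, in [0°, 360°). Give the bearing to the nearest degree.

Δλ = 158.29 − -176.65 = 334.94°; wrapped into (−180°, 180°]: -25.06°.
θ = atan2( sin Δλ · cos φ₂ , cos φ₁ · sin φ₂ − sin φ₁ · cos φ₂ · cos Δλ )
  = atan2(-0.22870, 0.86861) = -14.751° → normalised to [0°, 360°): 345.249°.

345°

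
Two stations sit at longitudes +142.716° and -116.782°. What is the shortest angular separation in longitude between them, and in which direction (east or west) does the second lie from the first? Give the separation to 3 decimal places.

100.502° east

Raw difference: -116.782 − 142.716 = -259.498°.
Normalise into (−180°, 180°]: -259.498° + 360° = 100.502°.
Positive ⇒ the second point lies to the east; separation 100.502°.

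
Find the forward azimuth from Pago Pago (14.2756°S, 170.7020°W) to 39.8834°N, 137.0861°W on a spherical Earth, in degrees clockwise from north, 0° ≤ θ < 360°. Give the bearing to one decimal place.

Δλ = -137.0861 − -170.7020 = 33.6159°.
θ = atan2( sin Δλ · cos φ₂ , cos φ₁ · sin φ₂ − sin φ₁ · cos φ₂ · cos Δλ )
  = atan2(0.42482, 0.77900) = 28.606° → normalised to [0°, 360°): 28.606°.

28.6°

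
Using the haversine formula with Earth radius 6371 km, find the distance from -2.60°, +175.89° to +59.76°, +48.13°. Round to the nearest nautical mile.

6624 nmi

Δλ = 48.13 − 175.89 = -127.76°.
Δφ = 59.76 − -2.60 = 62.36°.
a = sin²(Δφ/2) + cos φ₁ · cos φ₂ · sin²(Δλ/2) = 0.673634.
c = 2·atan2(√a, √(1−a)) = 1.92545 rad → d = 6371·c ≈ 12267.06 km ≈ 6623.69 nmi.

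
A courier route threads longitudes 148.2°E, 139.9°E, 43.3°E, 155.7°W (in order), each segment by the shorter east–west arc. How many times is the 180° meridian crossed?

Leg 1: +148.2° → +139.9°, shortest Δλ = -8.3° (west) — does not cross 180°.
Leg 2: +139.9° → +43.3°, shortest Δλ = -96.6° (west) — does not cross 180°.
Leg 3: +43.3° → -155.7°, shortest Δλ = 161.0° (east) — crosses 180°.
Total crossings: 1.

1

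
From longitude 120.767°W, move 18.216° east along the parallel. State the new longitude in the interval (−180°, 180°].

102.551°W

Start at -120.767°; shift +18.216° → -102.551°.
-102.551° already lies in (−180°, 180°].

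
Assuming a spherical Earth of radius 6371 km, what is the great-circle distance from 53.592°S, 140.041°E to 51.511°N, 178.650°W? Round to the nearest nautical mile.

Δλ = -178.650 − 140.041 = -318.691°; wrapped into (−180°, 180°]: 41.309°.
Δφ = 51.511 − -53.592 = 105.103°.
a = sin²(Δφ/2) + cos φ₁ · cos φ₂ · sin²(Δλ/2) = 0.676237.
c = 2·atan2(√a, √(1−a)) = 1.93101 rad → d = 6371·c ≈ 12302.47 km ≈ 6642.80 nmi.

6643 nmi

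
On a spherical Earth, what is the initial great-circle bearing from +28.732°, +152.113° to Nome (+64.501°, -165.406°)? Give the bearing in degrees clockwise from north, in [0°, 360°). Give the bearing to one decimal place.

Δλ = -165.406 − 152.113 = -317.519°; wrapped into (−180°, 180°]: 42.481°.
θ = atan2( sin Δλ · cos φ₂ , cos φ₁ · sin φ₂ − sin φ₁ · cos φ₂ · cos Δλ )
  = atan2(0.29073, 0.63884) = 24.470° → normalised to [0°, 360°): 24.470°.

24.5°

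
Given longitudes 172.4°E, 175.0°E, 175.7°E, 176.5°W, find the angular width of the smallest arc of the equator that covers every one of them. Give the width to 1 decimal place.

Sort the longitudes: -176.5°, +172.4°, +175.0°, +175.7°.
Eastward gaps between consecutive values (wrapping around): 348.9°, 2.6°, 0.7°, 7.8°.
Largest gap = 348.9° ⇒ minimal covering band is its complement: 360° − 348.9° = 11.1°.
Band runs from +172.4° eastward to -176.5°, crossing the antimeridian.

11.1°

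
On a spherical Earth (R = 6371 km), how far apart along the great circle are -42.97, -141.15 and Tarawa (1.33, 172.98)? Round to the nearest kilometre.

6719 km

Δλ = 172.98 − -141.15 = 314.13°; wrapped into (−180°, 180°]: -45.87°.
Δφ = 1.33 − -42.97 = 44.30°.
a = sin²(Δφ/2) + cos φ₁ · cos φ₂ · sin²(Δλ/2) = 0.253238.
c = 2·atan2(√a, √(1−a)) = 1.05466 rad → d = 6371·c ≈ 6719.24 km.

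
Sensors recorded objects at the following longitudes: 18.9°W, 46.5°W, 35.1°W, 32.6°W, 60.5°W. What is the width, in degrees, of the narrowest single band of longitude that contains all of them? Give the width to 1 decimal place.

Sort the longitudes: -60.5°, -46.5°, -35.1°, -32.6°, -18.9°.
Eastward gaps between consecutive values (wrapping around): 14.0°, 11.4°, 2.5°, 13.7°, 318.4°.
Largest gap = 318.4° ⇒ minimal covering band is its complement: 360° − 318.4° = 41.6°.
Band runs from -60.5° eastward to -18.9°.

41.6°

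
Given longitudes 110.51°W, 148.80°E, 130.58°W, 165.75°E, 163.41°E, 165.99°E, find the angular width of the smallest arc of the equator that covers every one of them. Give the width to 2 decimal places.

100.69°

Sort the longitudes: -130.58°, -110.51°, +148.80°, +163.41°, +165.75°, +165.99°.
Eastward gaps between consecutive values (wrapping around): 20.07°, 259.31°, 14.61°, 2.34°, 0.24°, 63.43°.
Largest gap = 259.31° ⇒ minimal covering band is its complement: 360° − 259.31° = 100.69°.
Band runs from +148.80° eastward to -110.51°, crossing the antimeridian.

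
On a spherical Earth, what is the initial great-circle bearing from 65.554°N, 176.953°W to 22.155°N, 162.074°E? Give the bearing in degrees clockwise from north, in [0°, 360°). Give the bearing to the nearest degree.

Δλ = 162.074 − -176.953 = 339.027°; wrapped into (−180°, 180°]: -20.973°.
θ = atan2( sin Δλ · cos φ₂ , cos φ₁ · sin φ₂ − sin φ₁ · cos φ₂ · cos Δλ )
  = atan2(-0.33150, -0.63122) = -152.293° → normalised to [0°, 360°): 207.707°.

208°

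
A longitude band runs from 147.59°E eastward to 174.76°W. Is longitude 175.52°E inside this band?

Band width going east from +147.59° to -174.76°: ((-174.76 − 147.59) mod 360) = 37.65°.
Offset of +175.52° east of the west edge: ((175.52 − 147.59) mod 360) = 27.93°.
27.93° ≤ 37.65° ⇒ inside.

Yes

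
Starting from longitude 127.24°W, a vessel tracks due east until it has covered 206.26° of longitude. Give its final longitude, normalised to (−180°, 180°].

Start at -127.24°; shift +206.26° → +79.02°.
+79.02° already lies in (−180°, 180°].

79.02°E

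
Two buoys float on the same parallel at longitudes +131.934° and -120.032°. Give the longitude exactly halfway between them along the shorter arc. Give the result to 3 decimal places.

Signed shortest Δλ from +131.934° to -120.032° is +108.034°.
Midpoint longitude = +131.934° + (+108.034°)/2 = +131.934° + 54.017° = +185.951°.
Normalise into (−180°, 180°]: -174.049°.
(The naïve average (+131.934 + -120.032)/2 = 5.951° is on the wrong side of the globe.)

-174.049°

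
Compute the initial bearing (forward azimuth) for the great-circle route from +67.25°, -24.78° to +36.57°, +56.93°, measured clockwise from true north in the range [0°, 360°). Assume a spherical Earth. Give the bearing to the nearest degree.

81°

Δλ = 56.93 − -24.78 = 81.71°.
θ = atan2( sin Δλ · cos φ₂ , cos φ₁ · sin φ₂ − sin φ₁ · cos φ₂ · cos Δλ )
  = atan2(0.79474, 0.12362) = 81.159° → normalised to [0°, 360°): 81.159°.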